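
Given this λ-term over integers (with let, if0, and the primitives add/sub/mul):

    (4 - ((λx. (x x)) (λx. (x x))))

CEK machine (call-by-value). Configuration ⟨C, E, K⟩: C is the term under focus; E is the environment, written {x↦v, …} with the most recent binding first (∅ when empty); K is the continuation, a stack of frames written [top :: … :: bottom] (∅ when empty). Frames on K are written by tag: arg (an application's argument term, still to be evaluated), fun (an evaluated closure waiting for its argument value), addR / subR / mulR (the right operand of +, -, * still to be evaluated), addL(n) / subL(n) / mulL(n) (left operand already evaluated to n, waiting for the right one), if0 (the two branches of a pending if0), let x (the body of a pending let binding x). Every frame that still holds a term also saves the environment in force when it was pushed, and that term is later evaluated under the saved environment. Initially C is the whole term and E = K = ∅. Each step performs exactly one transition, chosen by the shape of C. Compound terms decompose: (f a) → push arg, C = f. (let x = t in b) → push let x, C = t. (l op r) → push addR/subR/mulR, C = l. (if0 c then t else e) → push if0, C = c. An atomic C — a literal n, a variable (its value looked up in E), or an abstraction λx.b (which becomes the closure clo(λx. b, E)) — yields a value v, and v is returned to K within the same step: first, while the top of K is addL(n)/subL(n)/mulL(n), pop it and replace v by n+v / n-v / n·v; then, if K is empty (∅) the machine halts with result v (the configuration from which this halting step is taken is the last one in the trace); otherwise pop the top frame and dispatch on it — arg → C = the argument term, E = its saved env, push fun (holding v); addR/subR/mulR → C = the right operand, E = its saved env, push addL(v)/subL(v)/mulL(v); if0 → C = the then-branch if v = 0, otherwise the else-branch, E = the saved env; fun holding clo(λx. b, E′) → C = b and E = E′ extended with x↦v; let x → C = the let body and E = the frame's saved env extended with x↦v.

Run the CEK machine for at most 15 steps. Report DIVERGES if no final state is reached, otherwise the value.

Answer: DIVERGES (no final state within 15 steps)

Execution trace:
step 0: [C=(4 - ((λx. (x x)) (λx. (x x)))) | E=∅ | K=∅]
step 1: [C=4 | E=∅ | K=[subR]]
step 2: [C=((λx. (x x)) (λx. (x x))) | E=∅ | K=[subL(4)]]
step 3: [C=(λx. (x x)) | E=∅ | K=[arg :: subL(4)]]
step 4: [C=(λx. (x x)) | E=∅ | K=[fun :: subL(4)]]
step 5: [C=(x x) | E={x↦clo(λx. (x x), ∅)} | K=[subL(4)]]
step 6: [C=x | E={x↦clo(λx. (x x), ∅)} | K=[arg :: subL(4)]]
step 7: [C=x | E={x↦clo(λx. (x x), ∅)} | K=[fun :: subL(4)]]
… configuration repeats with period 3 (steps 5–7 recur indefinitely) …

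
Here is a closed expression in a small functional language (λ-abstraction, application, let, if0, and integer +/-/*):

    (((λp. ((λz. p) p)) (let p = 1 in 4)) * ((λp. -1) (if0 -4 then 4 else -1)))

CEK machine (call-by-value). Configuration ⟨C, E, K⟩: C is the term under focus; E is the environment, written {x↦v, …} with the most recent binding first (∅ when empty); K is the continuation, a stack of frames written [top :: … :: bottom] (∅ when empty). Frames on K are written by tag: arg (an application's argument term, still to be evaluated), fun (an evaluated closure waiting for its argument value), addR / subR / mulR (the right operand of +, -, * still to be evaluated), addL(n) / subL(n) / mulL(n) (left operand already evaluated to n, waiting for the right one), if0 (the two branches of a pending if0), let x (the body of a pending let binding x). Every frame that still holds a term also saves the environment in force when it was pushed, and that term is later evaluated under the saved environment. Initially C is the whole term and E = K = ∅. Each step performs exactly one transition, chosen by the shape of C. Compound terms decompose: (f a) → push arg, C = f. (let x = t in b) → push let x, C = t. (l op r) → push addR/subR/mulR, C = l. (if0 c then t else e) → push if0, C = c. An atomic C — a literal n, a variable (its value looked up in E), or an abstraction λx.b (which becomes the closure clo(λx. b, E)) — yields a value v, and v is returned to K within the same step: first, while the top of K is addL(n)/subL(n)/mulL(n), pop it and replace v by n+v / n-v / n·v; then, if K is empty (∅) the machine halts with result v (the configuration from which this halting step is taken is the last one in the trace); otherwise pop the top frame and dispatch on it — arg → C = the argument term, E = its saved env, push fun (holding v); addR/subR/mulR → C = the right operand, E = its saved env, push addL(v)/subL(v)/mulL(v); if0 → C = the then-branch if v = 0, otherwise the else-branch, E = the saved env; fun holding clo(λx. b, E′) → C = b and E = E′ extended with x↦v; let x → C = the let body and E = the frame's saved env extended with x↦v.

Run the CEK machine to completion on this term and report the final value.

Answer: -4

Machine steps:
[0] ⟨C=(((λp. ((λz. p) p)) (let p = 1 in 4)) * ((λp. -1) (if0 -4 then 4 else -1))); E=∅; K=∅⟩
[1] ⟨C=((λp. ((λz. p) p)) (let p = 1 in 4)); E=∅; K=[mulR]⟩
[2] ⟨C=(λp. ((λz. p) p)); E=∅; K=[arg :: mulR]⟩
[3] ⟨C=(let p = 1 in 4); E=∅; K=[fun :: mulR]⟩
[4] ⟨C=1; E=∅; K=[let p :: fun :: mulR]⟩
[5] ⟨C=4; E={p↦1}; K=[fun :: mulR]⟩
[6] ⟨C=((λz. p) p); E={p↦4}; K=[mulR]⟩
[7] ⟨C=(λz. p); E={p↦4}; K=[arg :: mulR]⟩
[8] ⟨C=p; E={p↦4}; K=[fun :: mulR]⟩
[9] ⟨C=p; E={z↦4, p↦4}; K=[mulR]⟩
[10] ⟨C=((λp. -1) (if0 -4 then 4 else -1)); E=∅; K=[mulL(4)]⟩
[11] ⟨C=(λp. -1); E=∅; K=[arg :: mulL(4)]⟩
[12] ⟨C=(if0 -4 then 4 else -1); E=∅; K=[fun :: mulL(4)]⟩
[13] ⟨C=-4; E=∅; K=[if0 :: fun :: mulL(4)]⟩
[14] ⟨C=-1; E=∅; K=[fun :: mulL(4)]⟩
[15] ⟨C=-1; E={p↦-1}; K=[mulL(4)]⟩
→ final value -4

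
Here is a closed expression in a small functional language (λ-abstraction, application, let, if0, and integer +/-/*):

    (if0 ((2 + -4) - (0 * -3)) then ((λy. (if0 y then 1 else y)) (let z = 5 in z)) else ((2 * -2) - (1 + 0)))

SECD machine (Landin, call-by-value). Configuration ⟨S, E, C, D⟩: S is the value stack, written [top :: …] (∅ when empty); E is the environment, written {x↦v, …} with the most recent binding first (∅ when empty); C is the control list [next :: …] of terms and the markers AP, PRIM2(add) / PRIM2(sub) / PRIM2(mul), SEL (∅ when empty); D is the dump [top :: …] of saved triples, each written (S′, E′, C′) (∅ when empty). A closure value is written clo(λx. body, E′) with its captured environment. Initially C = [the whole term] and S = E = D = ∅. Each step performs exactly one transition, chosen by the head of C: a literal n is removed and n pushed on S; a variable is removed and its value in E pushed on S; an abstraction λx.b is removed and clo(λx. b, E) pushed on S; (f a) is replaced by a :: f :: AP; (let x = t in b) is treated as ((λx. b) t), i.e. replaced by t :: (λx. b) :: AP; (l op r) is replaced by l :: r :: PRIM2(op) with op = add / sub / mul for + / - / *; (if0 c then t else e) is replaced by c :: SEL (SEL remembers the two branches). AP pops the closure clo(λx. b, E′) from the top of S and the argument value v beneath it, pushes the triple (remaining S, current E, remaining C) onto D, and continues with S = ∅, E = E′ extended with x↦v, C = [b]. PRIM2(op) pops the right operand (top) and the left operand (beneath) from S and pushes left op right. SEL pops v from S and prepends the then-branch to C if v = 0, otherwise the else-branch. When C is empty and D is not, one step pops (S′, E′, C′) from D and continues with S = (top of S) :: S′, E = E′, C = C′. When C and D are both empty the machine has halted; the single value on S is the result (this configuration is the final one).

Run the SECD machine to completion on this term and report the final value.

t=0: [S=∅ | E=∅ | C=[(if0 ((2 + -4) - (0 * -3)) then ((λy. (if0 y then 1 else y)) (let z = 5 in z)) else ((2 * -2) - (1 + 0)))] | D=∅]
t=1: [S=∅ | E=∅ | C=[((2 + -4) - (0 * -3)) :: SEL] | D=∅]
t=2: [S=∅ | E=∅ | C=[(2 + -4) :: (0 * -3) :: PRIM2(sub) :: SEL] | D=∅]
t=3: [S=∅ | E=∅ | C=[2 :: -4 :: PRIM2(add) :: (0 * -3) :: PRIM2(sub) :: SEL] | D=∅]
t=4: [S=[2] | E=∅ | C=[-4 :: PRIM2(add) :: (0 * -3) :: PRIM2(sub) :: SEL] | D=∅]
t=5: [S=[-4 :: 2] | E=∅ | C=[PRIM2(add) :: (0 * -3) :: PRIM2(sub) :: SEL] | D=∅]
t=6: [S=[-2] | E=∅ | C=[(0 * -3) :: PRIM2(sub) :: SEL] | D=∅]
t=7: [S=[-2] | E=∅ | C=[0 :: -3 :: PRIM2(mul) :: PRIM2(sub) :: SEL] | D=∅]
t=8: [S=[0 :: -2] | E=∅ | C=[-3 :: PRIM2(mul) :: PRIM2(sub) :: SEL] | D=∅]
t=9: [S=[-3 :: 0 :: -2] | E=∅ | C=[PRIM2(mul) :: PRIM2(sub) :: SEL] | D=∅]
t=10: [S=[0 :: -2] | E=∅ | C=[PRIM2(sub) :: SEL] | D=∅]
t=11: [S=[-2] | E=∅ | C=[SEL] | D=∅]
t=12: [S=∅ | E=∅ | C=[((2 * -2) - (1 + 0))] | D=∅]
t=13: [S=∅ | E=∅ | C=[(2 * -2) :: (1 + 0) :: PRIM2(sub)] | D=∅]
t=14: [S=∅ | E=∅ | C=[2 :: -2 :: PRIM2(mul) :: (1 + 0) :: PRIM2(sub)] | D=∅]
t=15: [S=[2] | E=∅ | C=[-2 :: PRIM2(mul) :: (1 + 0) :: PRIM2(sub)] | D=∅]
t=16: [S=[-2 :: 2] | E=∅ | C=[PRIM2(mul) :: (1 + 0) :: PRIM2(sub)] | D=∅]
t=17: [S=[-4] | E=∅ | C=[(1 + 0) :: PRIM2(sub)] | D=∅]
t=18: [S=[-4] | E=∅ | C=[1 :: 0 :: PRIM2(add) :: PRIM2(sub)] | D=∅]
t=19: [S=[1 :: -4] | E=∅ | C=[0 :: PRIM2(add) :: PRIM2(sub)] | D=∅]
t=20: [S=[0 :: 1 :: -4] | E=∅ | C=[PRIM2(add) :: PRIM2(sub)] | D=∅]
t=21: [S=[1 :: -4] | E=∅ | C=[PRIM2(sub)] | D=∅]
t=22: [S=[-5] | E=∅ | C=∅ | D=∅]
→ final value -5

Answer: -5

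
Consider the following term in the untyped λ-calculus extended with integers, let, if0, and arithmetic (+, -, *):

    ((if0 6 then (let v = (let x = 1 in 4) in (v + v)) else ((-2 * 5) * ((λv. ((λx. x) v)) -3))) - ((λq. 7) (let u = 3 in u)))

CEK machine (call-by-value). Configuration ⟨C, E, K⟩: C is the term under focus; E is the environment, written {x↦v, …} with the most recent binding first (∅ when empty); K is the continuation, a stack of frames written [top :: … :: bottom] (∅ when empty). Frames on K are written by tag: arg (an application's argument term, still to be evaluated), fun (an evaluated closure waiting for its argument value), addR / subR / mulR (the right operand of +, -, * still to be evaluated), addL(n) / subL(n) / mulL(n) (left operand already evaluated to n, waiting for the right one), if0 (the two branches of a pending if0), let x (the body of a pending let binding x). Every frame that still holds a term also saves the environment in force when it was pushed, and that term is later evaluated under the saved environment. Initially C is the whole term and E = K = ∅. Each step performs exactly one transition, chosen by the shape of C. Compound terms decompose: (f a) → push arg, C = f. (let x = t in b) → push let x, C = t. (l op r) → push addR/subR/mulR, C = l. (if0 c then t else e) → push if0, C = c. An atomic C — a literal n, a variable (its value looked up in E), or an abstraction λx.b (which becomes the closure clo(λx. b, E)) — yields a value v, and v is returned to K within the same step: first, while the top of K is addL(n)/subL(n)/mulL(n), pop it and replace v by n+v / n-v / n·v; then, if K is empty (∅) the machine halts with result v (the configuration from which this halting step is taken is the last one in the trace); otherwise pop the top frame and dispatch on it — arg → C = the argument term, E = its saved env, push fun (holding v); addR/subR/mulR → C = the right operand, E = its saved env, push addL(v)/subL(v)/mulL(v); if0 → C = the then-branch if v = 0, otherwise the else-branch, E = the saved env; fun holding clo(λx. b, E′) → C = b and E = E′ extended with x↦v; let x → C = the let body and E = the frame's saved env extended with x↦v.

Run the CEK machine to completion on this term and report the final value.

Answer: 23

Derivation:
[0] <C=((if0 6 then (let v = (let x = 1 in 4) in (v + v)) else ((-2 * 5) * ((λv. ((λx. x) v)) -3))) - ((λq. 7) (let u = 3 in u))), E=∅, K=∅>
[1] <C=(if0 6 then (let v = (let x = 1 in 4) in (v + v)) else ((-2 * 5) * ((λv. ((λx. x) v)) -3))), E=∅, K=[subR]>
[2] <C=6, E=∅, K=[if0 :: subR]>
[3] <C=((-2 * 5) * ((λv. ((λx. x) v)) -3)), E=∅, K=[subR]>
[4] <C=(-2 * 5), E=∅, K=[mulR :: subR]>
[5] <C=-2, E=∅, K=[mulR :: mulR :: subR]>
[6] <C=5, E=∅, K=[mulL(-2) :: mulR :: subR]>
[7] <C=((λv. ((λx. x) v)) -3), E=∅, K=[mulL(-10) :: subR]>
[8] <C=(λv. ((λx. x) v)), E=∅, K=[arg :: mulL(-10) :: subR]>
[9] <C=-3, E=∅, K=[fun :: mulL(-10) :: subR]>
[10] <C=((λx. x) v), E={v↦-3}, K=[mulL(-10) :: subR]>
[11] <C=(λx. x), E={v↦-3}, K=[arg :: mulL(-10) :: subR]>
[12] <C=v, E={v↦-3}, K=[fun :: mulL(-10) :: subR]>
[13] <C=x, E={x↦-3, v↦-3}, K=[mulL(-10) :: subR]>
[14] <C=((λq. 7) (let u = 3 in u)), E=∅, K=[subL(30)]>
[15] <C=(λq. 7), E=∅, K=[arg :: subL(30)]>
[16] <C=(let u = 3 in u), E=∅, K=[fun :: subL(30)]>
[17] <C=3, E=∅, K=[let u :: fun :: subL(30)]>
[18] <C=u, E={u↦3}, K=[fun :: subL(30)]>
[19] <C=7, E={q↦3}, K=[subL(30)]>
→ final value 23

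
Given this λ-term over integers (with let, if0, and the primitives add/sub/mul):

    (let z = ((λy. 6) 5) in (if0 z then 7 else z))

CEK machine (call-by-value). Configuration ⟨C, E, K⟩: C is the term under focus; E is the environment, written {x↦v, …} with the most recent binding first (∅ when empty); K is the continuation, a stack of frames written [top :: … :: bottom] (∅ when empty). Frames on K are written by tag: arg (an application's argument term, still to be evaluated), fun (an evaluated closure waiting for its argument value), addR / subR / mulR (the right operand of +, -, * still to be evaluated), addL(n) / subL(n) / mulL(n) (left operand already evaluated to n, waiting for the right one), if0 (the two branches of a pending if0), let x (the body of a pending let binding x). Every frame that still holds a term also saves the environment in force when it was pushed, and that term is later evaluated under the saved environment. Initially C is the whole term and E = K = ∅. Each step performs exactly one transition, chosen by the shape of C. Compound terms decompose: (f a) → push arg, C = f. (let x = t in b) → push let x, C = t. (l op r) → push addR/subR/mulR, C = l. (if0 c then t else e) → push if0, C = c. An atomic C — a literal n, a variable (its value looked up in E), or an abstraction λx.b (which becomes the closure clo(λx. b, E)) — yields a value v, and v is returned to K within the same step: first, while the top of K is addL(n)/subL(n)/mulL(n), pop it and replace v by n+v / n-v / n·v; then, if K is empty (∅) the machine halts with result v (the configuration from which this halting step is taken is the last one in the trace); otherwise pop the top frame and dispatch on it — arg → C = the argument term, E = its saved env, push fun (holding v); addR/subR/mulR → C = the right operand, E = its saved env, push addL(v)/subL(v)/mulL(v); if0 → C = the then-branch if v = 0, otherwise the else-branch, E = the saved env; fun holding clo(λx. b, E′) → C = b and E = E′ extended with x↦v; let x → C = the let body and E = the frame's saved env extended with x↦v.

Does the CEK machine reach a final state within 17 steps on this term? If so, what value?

Answer: 6

Derivation:
step 0: ⟨C=(let z = ((λy. 6) 5) in (if0 z then 7 else z)); E=∅; K=∅⟩
step 1: ⟨C=((λy. 6) 5); E=∅; K=[let z]⟩
step 2: ⟨C=(λy. 6); E=∅; K=[arg :: let z]⟩
step 3: ⟨C=5; E=∅; K=[fun :: let z]⟩
step 4: ⟨C=6; E={y↦5}; K=[let z]⟩
step 5: ⟨C=(if0 z then 7 else z); E={z↦6}; K=∅⟩
step 6: ⟨C=z; E={z↦6}; K=[if0]⟩
step 7: ⟨C=z; E={z↦6}; K=∅⟩
→ final value 6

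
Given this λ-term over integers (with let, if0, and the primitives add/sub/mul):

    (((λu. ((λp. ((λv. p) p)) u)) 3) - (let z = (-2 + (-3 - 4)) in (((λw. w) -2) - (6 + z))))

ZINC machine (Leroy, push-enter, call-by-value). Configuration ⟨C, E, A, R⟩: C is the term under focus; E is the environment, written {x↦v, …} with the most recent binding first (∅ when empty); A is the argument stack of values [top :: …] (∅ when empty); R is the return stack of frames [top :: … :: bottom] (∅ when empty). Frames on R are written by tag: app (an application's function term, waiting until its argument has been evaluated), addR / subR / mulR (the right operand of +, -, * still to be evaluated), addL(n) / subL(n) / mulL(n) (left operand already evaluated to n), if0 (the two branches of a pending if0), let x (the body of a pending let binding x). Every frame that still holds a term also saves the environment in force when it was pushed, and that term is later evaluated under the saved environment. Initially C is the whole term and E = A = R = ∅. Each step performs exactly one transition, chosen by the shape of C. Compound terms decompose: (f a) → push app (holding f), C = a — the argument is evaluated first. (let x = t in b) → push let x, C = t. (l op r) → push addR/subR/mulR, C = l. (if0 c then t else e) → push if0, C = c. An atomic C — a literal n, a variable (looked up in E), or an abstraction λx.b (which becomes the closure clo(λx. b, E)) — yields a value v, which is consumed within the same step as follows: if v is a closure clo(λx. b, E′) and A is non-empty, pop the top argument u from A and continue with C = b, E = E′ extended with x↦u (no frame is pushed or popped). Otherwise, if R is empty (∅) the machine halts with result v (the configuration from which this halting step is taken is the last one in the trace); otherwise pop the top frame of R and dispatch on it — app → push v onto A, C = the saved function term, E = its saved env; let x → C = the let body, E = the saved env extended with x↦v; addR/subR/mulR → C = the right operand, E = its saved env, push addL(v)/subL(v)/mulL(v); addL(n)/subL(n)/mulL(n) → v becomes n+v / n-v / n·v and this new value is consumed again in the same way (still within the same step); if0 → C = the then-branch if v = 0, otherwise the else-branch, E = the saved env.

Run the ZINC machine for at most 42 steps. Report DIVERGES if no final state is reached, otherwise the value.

t=0: [C=(((λu. ((λp. ((λv. p) p)) u)) 3) - (let z = (-2 + (-3 - 4)) in (((λw. w) -2) - (6 + z)))) | E=∅ | A=∅ | R=∅]
t=1: [C=((λu. ((λp. ((λv. p) p)) u)) 3) | E=∅ | A=∅ | R=[subR]]
t=2: [C=3 | E=∅ | A=∅ | R=[app :: subR]]
t=3: [C=(λu. ((λp. ((λv. p) p)) u)) | E=∅ | A=[3] | R=[subR]]
t=4: [C=((λp. ((λv. p) p)) u) | E={u↦3} | A=∅ | R=[subR]]
t=5: [C=u | E={u↦3} | A=∅ | R=[app :: subR]]
t=6: [C=(λp. ((λv. p) p)) | E={u↦3} | A=[3] | R=[subR]]
t=7: [C=((λv. p) p) | E={p↦3, u↦3} | A=∅ | R=[subR]]
t=8: [C=p | E={p↦3, u↦3} | A=∅ | R=[app :: subR]]
t=9: [C=(λv. p) | E={p↦3, u↦3} | A=[3] | R=[subR]]
t=10: [C=p | E={v↦3, p↦3, u↦3} | A=∅ | R=[subR]]
t=11: [C=(let z = (-2 + (-3 - 4)) in (((λw. w) -2) - (6 + z))) | E=∅ | A=∅ | R=[subL(3)]]
t=12: [C=(-2 + (-3 - 4)) | E=∅ | A=∅ | R=[let z :: subL(3)]]
t=13: [C=-2 | E=∅ | A=∅ | R=[addR :: let z :: subL(3)]]
t=14: [C=(-3 - 4) | E=∅ | A=∅ | R=[addL(-2) :: let z :: subL(3)]]
t=15: [C=-3 | E=∅ | A=∅ | R=[subR :: addL(-2) :: let z :: subL(3)]]
t=16: [C=4 | E=∅ | A=∅ | R=[subL(-3) :: addL(-2) :: let z :: subL(3)]]
t=17: [C=(((λw. w) -2) - (6 + z)) | E={z↦-9} | A=∅ | R=[subL(3)]]
t=18: [C=((λw. w) -2) | E={z↦-9} | A=∅ | R=[subR :: subL(3)]]
t=19: [C=-2 | E={z↦-9} | A=∅ | R=[app :: subR :: subL(3)]]
t=20: [C=(λw. w) | E={z↦-9} | A=[-2] | R=[subR :: subL(3)]]
t=21: [C=w | E={w↦-2, z↦-9} | A=∅ | R=[subR :: subL(3)]]
t=22: [C=(6 + z) | E={z↦-9} | A=∅ | R=[subL(-2) :: subL(3)]]
t=23: [C=6 | E={z↦-9} | A=∅ | R=[addR :: subL(-2) :: subL(3)]]
t=24: [C=z | E={z↦-9} | A=∅ | R=[addL(6) :: subL(-2) :: subL(3)]]
→ final value 2

Answer: 2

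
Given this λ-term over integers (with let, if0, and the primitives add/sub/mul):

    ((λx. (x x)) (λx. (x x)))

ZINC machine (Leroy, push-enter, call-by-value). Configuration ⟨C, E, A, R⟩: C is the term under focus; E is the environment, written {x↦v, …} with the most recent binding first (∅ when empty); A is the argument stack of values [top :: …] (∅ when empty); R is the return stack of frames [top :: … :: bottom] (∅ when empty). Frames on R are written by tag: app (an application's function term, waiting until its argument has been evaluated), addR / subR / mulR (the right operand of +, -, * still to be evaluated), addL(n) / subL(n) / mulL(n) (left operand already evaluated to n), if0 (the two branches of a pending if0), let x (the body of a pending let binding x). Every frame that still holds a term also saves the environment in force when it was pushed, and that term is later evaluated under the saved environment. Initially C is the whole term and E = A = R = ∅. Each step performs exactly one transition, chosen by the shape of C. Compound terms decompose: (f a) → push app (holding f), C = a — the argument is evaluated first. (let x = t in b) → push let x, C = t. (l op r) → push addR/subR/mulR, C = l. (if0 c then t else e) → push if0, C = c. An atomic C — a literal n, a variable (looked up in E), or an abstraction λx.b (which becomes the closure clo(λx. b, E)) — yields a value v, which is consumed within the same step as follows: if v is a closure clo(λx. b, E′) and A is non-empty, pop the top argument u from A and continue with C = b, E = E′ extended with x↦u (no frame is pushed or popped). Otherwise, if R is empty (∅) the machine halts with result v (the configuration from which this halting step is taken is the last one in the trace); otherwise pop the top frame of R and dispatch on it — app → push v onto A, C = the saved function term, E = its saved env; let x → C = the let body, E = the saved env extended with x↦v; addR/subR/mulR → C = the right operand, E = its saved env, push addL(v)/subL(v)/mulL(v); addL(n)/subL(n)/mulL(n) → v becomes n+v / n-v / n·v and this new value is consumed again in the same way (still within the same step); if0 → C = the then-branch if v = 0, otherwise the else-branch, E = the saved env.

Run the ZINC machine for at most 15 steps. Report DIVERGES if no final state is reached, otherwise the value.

step 0: ⟨C=((λx. (x x)) (λx. (x x))); E=∅; A=∅; R=∅⟩
step 1: ⟨C=(λx. (x x)); E=∅; A=∅; R=[app]⟩
step 2: ⟨C=(λx. (x x)); E=∅; A=[clo(λx. (x x), ∅)]; R=∅⟩
step 3: ⟨C=(x x); E={x↦clo(λx. (x x), ∅)}; A=∅; R=∅⟩
step 4: ⟨C=x; E={x↦clo(λx. (x x), ∅)}; A=∅; R=[app]⟩
step 5: ⟨C=x; E={x↦clo(λx. (x x), ∅)}; A=[clo(λx. (x x), ∅)]; R=∅⟩
… configuration repeats with period 3 (steps 3–5 recur indefinitely) …

Answer: DIVERGES (no final state within 15 steps)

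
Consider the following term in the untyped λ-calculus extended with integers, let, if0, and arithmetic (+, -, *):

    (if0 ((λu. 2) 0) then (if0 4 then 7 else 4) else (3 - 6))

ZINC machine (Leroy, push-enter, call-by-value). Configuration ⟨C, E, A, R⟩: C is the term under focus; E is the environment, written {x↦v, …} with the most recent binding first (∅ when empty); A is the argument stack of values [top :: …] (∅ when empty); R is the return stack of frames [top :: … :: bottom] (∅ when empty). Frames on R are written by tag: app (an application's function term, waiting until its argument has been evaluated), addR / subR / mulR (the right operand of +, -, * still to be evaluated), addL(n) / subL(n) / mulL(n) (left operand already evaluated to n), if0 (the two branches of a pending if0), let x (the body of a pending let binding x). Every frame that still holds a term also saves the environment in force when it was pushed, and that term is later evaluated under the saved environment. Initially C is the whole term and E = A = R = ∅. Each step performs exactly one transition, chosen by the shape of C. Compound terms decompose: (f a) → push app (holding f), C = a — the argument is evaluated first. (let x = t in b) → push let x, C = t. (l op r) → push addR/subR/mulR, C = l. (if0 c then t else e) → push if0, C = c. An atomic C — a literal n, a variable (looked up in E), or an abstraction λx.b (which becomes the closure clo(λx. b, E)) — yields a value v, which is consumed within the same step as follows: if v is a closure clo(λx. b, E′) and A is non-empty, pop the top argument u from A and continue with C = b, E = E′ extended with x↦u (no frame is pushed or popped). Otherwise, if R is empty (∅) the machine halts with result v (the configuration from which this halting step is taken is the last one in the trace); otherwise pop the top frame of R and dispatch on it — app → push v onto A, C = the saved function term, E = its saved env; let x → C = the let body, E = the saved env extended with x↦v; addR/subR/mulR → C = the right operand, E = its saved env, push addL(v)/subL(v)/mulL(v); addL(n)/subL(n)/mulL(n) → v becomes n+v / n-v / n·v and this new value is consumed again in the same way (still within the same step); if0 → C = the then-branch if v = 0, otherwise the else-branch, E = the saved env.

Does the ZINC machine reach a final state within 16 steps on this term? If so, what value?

Answer: -3

Derivation:
t=0: [C=(if0 ((λu. 2) 0) then (if0 4 then 7 else 4) else (3 - 6)) | E=∅ | A=∅ | R=∅]
t=1: [C=((λu. 2) 0) | E=∅ | A=∅ | R=[if0]]
t=2: [C=0 | E=∅ | A=∅ | R=[app :: if0]]
t=3: [C=(λu. 2) | E=∅ | A=[0] | R=[if0]]
t=4: [C=2 | E={u↦0} | A=∅ | R=[if0]]
t=5: [C=(3 - 6) | E=∅ | A=∅ | R=∅]
t=6: [C=3 | E=∅ | A=∅ | R=[subR]]
t=7: [C=6 | E=∅ | A=∅ | R=[subL(3)]]
→ final value -3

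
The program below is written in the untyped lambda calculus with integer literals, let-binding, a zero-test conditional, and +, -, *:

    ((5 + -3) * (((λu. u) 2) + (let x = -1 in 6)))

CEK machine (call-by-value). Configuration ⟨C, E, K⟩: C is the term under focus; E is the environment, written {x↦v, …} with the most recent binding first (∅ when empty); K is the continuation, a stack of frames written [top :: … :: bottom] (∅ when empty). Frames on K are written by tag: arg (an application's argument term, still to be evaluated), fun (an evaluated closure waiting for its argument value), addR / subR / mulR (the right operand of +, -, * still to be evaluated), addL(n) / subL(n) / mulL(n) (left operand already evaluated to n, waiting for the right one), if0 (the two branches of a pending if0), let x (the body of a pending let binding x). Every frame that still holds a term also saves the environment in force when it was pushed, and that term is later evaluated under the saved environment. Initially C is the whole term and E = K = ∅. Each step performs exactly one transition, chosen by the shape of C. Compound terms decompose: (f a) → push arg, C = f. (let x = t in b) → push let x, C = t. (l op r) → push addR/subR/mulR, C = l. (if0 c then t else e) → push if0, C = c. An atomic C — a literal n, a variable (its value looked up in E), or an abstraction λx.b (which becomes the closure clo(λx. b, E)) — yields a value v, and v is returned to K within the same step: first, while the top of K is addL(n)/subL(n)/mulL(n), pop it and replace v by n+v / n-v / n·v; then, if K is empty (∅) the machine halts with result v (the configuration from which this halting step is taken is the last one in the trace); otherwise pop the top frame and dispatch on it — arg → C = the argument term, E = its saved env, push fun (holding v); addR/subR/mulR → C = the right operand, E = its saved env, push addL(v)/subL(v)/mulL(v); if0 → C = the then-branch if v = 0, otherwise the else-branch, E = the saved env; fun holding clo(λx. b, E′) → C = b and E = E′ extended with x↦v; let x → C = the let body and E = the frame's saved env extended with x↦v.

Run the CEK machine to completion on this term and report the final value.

[0] <C=((5 + -3) * (((λu. u) 2) + (let x = -1 in 6))), E=∅, K=∅>
[1] <C=(5 + -3), E=∅, K=[mulR]>
[2] <C=5, E=∅, K=[addR :: mulR]>
[3] <C=-3, E=∅, K=[addL(5) :: mulR]>
[4] <C=(((λu. u) 2) + (let x = -1 in 6)), E=∅, K=[mulL(2)]>
[5] <C=((λu. u) 2), E=∅, K=[addR :: mulL(2)]>
[6] <C=(λu. u), E=∅, K=[arg :: addR :: mulL(2)]>
[7] <C=2, E=∅, K=[fun :: addR :: mulL(2)]>
[8] <C=u, E={u↦2}, K=[addR :: mulL(2)]>
[9] <C=(let x = -1 in 6), E=∅, K=[addL(2) :: mulL(2)]>
[10] <C=-1, E=∅, K=[let x :: addL(2) :: mulL(2)]>
[11] <C=6, E={x↦-1}, K=[addL(2) :: mulL(2)]>
→ final value 16

Answer: 16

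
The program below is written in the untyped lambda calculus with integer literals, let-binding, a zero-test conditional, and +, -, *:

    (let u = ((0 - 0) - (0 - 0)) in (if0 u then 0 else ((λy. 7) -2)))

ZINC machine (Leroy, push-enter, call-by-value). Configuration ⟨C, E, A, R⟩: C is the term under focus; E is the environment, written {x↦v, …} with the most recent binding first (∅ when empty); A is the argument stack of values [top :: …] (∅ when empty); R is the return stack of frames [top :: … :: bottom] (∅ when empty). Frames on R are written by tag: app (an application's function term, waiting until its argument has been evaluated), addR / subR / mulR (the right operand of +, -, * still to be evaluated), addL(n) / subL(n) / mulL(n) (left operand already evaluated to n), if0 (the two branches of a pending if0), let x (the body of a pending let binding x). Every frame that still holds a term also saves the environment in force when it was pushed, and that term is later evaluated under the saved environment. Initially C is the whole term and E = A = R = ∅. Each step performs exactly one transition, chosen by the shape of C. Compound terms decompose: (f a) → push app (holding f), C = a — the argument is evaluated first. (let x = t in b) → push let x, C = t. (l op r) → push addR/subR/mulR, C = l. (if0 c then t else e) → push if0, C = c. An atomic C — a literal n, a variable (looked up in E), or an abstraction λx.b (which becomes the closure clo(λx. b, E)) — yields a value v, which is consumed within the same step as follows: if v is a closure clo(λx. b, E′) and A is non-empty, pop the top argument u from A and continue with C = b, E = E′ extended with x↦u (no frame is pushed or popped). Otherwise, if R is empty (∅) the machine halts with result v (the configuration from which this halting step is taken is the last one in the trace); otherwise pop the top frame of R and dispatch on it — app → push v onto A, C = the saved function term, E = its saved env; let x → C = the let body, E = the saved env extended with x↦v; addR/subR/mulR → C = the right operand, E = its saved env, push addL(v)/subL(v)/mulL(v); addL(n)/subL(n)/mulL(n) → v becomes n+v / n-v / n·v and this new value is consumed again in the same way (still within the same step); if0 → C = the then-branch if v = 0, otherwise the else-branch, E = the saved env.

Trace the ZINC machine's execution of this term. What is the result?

Answer: 0

Derivation:
t=0: ⟨C=(let u = ((0 - 0) - (0 - 0)) in (if0 u then 0 else ((λy. 7) -2))); E=∅; A=∅; R=∅⟩
t=1: ⟨C=((0 - 0) - (0 - 0)); E=∅; A=∅; R=[let u]⟩
t=2: ⟨C=(0 - 0); E=∅; A=∅; R=[subR :: let u]⟩
t=3: ⟨C=0; E=∅; A=∅; R=[subR :: subR :: let u]⟩
t=4: ⟨C=0; E=∅; A=∅; R=[subL(0) :: subR :: let u]⟩
t=5: ⟨C=(0 - 0); E=∅; A=∅; R=[subL(0) :: let u]⟩
t=6: ⟨C=0; E=∅; A=∅; R=[subR :: subL(0) :: let u]⟩
t=7: ⟨C=0; E=∅; A=∅; R=[subL(0) :: subL(0) :: let u]⟩
t=8: ⟨C=(if0 u then 0 else ((λy. 7) -2)); E={u↦0}; A=∅; R=∅⟩
t=9: ⟨C=u; E={u↦0}; A=∅; R=[if0]⟩
t=10: ⟨C=0; E={u↦0}; A=∅; R=∅⟩
→ final value 0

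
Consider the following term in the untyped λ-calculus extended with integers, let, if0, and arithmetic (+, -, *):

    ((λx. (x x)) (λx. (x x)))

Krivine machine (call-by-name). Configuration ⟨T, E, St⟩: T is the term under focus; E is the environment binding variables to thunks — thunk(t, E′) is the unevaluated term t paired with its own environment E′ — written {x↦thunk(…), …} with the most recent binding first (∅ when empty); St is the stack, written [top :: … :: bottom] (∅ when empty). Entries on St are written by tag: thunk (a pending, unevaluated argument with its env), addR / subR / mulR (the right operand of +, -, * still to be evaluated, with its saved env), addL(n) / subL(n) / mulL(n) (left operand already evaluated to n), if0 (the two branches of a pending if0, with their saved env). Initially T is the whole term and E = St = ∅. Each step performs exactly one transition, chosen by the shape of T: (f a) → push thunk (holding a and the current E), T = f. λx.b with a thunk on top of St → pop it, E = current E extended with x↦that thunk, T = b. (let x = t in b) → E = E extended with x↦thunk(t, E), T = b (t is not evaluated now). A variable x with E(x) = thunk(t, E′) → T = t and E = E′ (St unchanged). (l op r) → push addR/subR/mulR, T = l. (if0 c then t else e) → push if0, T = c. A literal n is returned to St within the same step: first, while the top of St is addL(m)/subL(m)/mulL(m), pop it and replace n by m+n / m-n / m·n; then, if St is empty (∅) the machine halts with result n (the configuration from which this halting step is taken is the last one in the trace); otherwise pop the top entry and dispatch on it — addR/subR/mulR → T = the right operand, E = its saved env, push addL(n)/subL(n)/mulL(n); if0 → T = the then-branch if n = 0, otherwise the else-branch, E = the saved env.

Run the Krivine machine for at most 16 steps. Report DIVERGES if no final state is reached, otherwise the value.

Answer: DIVERGES (no final state within 16 steps)

Derivation:
step 0: ⟨T=((λx. (x x)) (λx. (x x))); E=∅; St=∅⟩
step 1: ⟨T=(λx. (x x)); E=∅; St=[thunk]⟩
step 2: ⟨T=(x x); E={x↦thunk((λx. (x x)), ∅)}; St=∅⟩
step 3: ⟨T=x; E={x↦thunk((λx. (x x)), ∅)}; St=[thunk]⟩
step 4: ⟨T=(λx. (x x)); E=∅; St=[thunk]⟩
step 5: ⟨T=(x x); E={x↦thunk(x, {x↦thunk((λx. (x x)), ∅)})}; St=∅⟩
step 6: ⟨T=x; E={x↦thunk(x, {x↦thunk((λx. (x x)), ∅)})}; St=[thunk]⟩
step 7: ⟨T=x; E={x↦thunk((λx. (x x)), ∅)}; St=[thunk]⟩
step 8: ⟨T=(λx. (x x)); E=∅; St=[thunk]⟩
step 9: ⟨T=(x x); E={x↦thunk(x, {x↦thunk(x, {x↦thunk((λx. (x x)), ∅)})})}; St=∅⟩
step 10: ⟨T=x; E={x↦thunk(x, {x↦thunk(x, {x↦thunk((λx. (x x)), ∅)})})}; St=[thunk]⟩
step 11: ⟨T=x; E={x↦thunk(x, {x↦thunk((λx. (x x)), ∅)})}; St=[thunk]⟩
step 12: ⟨T=x; E={x↦thunk((λx. (x x)), ∅)}; St=[thunk]⟩
step 13: ⟨T=(λx. (x x)); E=∅; St=[thunk]⟩
step 14: ⟨T=(x x); E={x↦thunk(x, {x↦thunk(x, {x↦thunk(x, {x↦thunk((λx. (x x)), ∅)})})})}; St=∅⟩
step 15: ⟨T=x; E={x↦thunk(x, {x↦thunk(x, {x↦thunk(x, {x↦thunk((λx. (x x)), ∅)})})})}; St=[thunk]⟩
step 16: ⟨T=x; E={x↦thunk(x, {x↦thunk(x, {x↦thunk((λx. (x x)), ∅)})})}; St=[thunk]⟩
→ 16 transitions taken and the configuration is still not final: no result within 16 steps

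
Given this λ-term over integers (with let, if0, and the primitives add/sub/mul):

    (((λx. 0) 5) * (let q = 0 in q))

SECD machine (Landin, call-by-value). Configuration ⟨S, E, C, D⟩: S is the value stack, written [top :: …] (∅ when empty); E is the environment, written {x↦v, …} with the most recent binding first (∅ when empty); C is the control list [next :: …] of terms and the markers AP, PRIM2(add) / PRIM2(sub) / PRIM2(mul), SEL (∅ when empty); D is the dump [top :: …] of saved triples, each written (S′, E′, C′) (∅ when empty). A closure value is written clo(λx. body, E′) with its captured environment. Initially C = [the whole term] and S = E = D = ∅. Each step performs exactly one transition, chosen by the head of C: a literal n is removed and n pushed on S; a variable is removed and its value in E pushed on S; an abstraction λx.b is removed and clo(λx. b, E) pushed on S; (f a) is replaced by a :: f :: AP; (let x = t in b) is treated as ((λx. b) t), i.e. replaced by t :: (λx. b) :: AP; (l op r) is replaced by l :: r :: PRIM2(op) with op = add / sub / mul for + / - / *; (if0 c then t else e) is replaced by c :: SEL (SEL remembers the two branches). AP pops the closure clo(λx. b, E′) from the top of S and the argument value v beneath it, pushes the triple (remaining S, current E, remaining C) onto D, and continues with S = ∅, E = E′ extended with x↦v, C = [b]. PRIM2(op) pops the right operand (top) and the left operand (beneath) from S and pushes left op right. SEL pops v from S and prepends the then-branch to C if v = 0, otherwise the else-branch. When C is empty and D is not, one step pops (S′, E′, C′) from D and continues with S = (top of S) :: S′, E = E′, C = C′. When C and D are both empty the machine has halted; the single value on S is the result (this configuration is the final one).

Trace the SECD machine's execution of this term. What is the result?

[0] [S=∅ | E=∅ | C=[(((λx. 0) 5) * (let q = 0 in q))] | D=∅]
[1] [S=∅ | E=∅ | C=[((λx. 0) 5) :: (let q = 0 in q) :: PRIM2(mul)] | D=∅]
[2] [S=∅ | E=∅ | C=[5 :: (λx. 0) :: AP :: (let q = 0 in q) :: PRIM2(mul)] | D=∅]
[3] [S=[5] | E=∅ | C=[(λx. 0) :: AP :: (let q = 0 in q) :: PRIM2(mul)] | D=∅]
[4] [S=[clo(λx. 0, ∅) :: 5] | E=∅ | C=[AP :: (let q = 0 in q) :: PRIM2(mul)] | D=∅]
[5] [S=∅ | E={x↦5} | C=[0] | D=[(∅, ∅, [(let q = 0 in q) :: PRIM2(mul)])]]
[6] [S=[0] | E={x↦5} | C=∅ | D=[(∅, ∅, [(let q = 0 in q) :: PRIM2(mul)])]]
[7] [S=[0] | E=∅ | C=[(let q = 0 in q) :: PRIM2(mul)] | D=∅]
[8] [S=[0] | E=∅ | C=[0 :: (λq. q) :: AP :: PRIM2(mul)] | D=∅]
[9] [S=[0 :: 0] | E=∅ | C=[(λq. q) :: AP :: PRIM2(mul)] | D=∅]
[10] [S=[clo(λq. q, ∅) :: 0 :: 0] | E=∅ | C=[AP :: PRIM2(mul)] | D=∅]
[11] [S=∅ | E={q↦0} | C=[q] | D=[([0], ∅, [PRIM2(mul)])]]
[12] [S=[0] | E={q↦0} | C=∅ | D=[([0], ∅, [PRIM2(mul)])]]
[13] [S=[0 :: 0] | E=∅ | C=[PRIM2(mul)] | D=∅]
[14] [S=[0] | E=∅ | C=∅ | D=∅]
→ final value 0

Answer: 0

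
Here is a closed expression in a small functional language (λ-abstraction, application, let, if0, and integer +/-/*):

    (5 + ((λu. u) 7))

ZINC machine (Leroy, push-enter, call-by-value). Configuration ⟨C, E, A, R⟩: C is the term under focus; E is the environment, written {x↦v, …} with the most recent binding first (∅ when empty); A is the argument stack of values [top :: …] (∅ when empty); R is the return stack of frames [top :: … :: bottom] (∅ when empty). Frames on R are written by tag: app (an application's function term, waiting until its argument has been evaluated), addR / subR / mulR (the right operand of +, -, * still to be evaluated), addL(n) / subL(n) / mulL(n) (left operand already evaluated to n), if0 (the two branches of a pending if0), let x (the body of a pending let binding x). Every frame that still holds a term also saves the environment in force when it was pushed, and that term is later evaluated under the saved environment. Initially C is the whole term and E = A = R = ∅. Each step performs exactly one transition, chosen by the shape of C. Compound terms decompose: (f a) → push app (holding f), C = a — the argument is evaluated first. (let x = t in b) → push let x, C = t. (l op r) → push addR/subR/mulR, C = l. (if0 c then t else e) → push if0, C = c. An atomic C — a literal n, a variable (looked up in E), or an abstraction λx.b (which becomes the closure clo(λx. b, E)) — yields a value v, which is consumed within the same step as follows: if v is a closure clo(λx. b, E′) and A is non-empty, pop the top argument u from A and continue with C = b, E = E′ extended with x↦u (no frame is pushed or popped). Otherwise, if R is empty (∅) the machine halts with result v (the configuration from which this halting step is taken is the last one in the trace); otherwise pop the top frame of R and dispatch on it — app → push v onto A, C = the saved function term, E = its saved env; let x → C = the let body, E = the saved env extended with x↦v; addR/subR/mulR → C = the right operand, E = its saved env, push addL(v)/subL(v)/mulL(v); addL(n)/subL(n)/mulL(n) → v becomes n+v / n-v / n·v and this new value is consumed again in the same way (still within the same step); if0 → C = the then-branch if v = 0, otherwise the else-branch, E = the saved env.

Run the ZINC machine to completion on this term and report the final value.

step 0: [C=(5 + ((λu. u) 7)) | E=∅ | A=∅ | R=∅]
step 1: [C=5 | E=∅ | A=∅ | R=[addR]]
step 2: [C=((λu. u) 7) | E=∅ | A=∅ | R=[addL(5)]]
step 3: [C=7 | E=∅ | A=∅ | R=[app :: addL(5)]]
step 4: [C=(λu. u) | E=∅ | A=[7] | R=[addL(5)]]
step 5: [C=u | E={u↦7} | A=∅ | R=[addL(5)]]
→ final value 12

Answer: 12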